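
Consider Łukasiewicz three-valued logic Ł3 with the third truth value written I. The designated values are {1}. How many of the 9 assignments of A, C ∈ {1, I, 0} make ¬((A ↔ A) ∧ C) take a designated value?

3

Designated under: (A=1, C=0); (A=I, C=0); (A=0, C=0).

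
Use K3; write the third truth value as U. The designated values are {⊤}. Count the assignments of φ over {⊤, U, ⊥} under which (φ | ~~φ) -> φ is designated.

φ=⊤: ⊤ ✓
φ=U: U ·
φ=⊥: ⊤ ✓

2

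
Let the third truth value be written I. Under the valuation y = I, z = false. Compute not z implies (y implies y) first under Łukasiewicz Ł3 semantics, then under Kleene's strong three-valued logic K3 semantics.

In Łukasiewicz Ł3: not z = not false = true
y implies y = I implies I = true
not z implies (y implies y) = true implies true = true
In Kleene's strong three-valued logic K3: not z = not false = true
y implies y = I implies I = I  [not I or I]
not z implies (y implies y) = true implies I = I
They differ because Łukasiewicz Ł3 and Kleene's strong three-valued logic K3 treat I differently under implication.

true; I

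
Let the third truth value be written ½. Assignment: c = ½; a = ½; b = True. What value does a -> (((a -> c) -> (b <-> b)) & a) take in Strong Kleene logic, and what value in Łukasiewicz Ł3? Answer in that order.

½; True

In Strong Kleene logic: a -> c = ½ -> ½ = ½  [~½ | ½]
b <-> b = True <-> True = True
(a -> c) -> (b <-> b) = ½ -> True = True
((a -> c) -> (b <-> b)) & a = True & ½ = ½
a -> (((a -> c) -> (b <-> b)) & a) = ½ -> ½ = ½
In Łukasiewicz Ł3: a -> c = ½ -> ½ = True  [min(1, 1−½+½)]
b <-> b = True <-> True = True
(a -> c) -> (b <-> b) = True -> True = True
((a -> c) -> (b <-> b)) & a = True & ½ = ½
a -> (((a -> c) -> (b <-> b)) & a) = ½ -> ½ = True
They differ because Strong Kleene logic and Łukasiewicz Ł3 treat ½ differently under implication.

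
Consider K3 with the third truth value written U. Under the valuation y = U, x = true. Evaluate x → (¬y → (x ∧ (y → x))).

true

¬y = ¬U = U
y → x = U → true = true
x ∧ (y → x) = true ∧ true = true
¬y → (x ∧ (y → x)) = U → true = true
x → (¬y → (x ∧ (y → x))) = true → true = true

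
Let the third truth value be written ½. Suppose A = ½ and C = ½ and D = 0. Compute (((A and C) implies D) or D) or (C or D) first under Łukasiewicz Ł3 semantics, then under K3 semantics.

In Łukasiewicz Ł3: A and C = ½ and ½ = ½
(A and C) implies D = ½ implies 0 = ½  [min(1, 1−½+0)]
((A and C) implies D) or D = ½ or 0 = ½
C or D = ½ or 0 = ½
(((A and C) implies D) or D) or (C or D) = ½ or ½ = ½
In K3: A and C = ½ and ½ = ½
(A and C) implies D = ½ implies 0 = ½
((A and C) implies D) or D = ½ or 0 = ½
C or D = ½ or 0 = ½
(((A and C) implies D) or D) or (C or D) = ½ or ½ = ½

½; ½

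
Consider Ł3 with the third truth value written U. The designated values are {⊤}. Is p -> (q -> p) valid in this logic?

Every assignment of p, q over {⊤, U, ⊥} gives a value in {⊤}.
In particular, with p=U, q=U: p -> (q -> p) = ⊤.

Yes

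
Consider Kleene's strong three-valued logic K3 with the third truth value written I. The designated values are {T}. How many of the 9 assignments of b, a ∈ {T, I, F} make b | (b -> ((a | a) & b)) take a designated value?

6

Of the 9 assignments, 6 give a value in {T}.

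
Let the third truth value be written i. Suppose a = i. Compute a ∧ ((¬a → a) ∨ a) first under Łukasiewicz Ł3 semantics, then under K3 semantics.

i; i

In Łukasiewicz Ł3: ¬a = ¬i = i
¬a → a = i → i = 1  [min(1, 1−½+½)]
(¬a → a) ∨ a = 1 ∨ i = 1
a ∧ ((¬a → a) ∨ a) = i ∧ 1 = i
In K3: ¬a = ¬i = i
¬a → a = i → i = i  [¬i ∨ i]
(¬a → a) ∨ a = i ∨ i = i
a ∧ ((¬a → a) ∨ a) = i ∧ i = i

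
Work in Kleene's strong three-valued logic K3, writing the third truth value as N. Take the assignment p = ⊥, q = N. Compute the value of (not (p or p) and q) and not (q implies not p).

p or p = ⊥ or ⊥ = ⊥
not (p or p) = not ⊥ = ⊤
not (p or p) and q = ⊤ and N = N
not p = not ⊥ = ⊤
q implies not p = N implies ⊤ = ⊤  [not N or ⊤]
not (q implies not p) = not ⊤ = ⊥
(not (p or p) and q) and not (q implies not p) = N and ⊥ = ⊥

⊥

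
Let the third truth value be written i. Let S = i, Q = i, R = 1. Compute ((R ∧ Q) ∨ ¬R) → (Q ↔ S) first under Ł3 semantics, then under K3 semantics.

In Ł3: R ∧ Q = 1 ∧ i = i
¬R = ¬1 = 0
(R ∧ Q) ∨ ¬R = i ∨ 0 = i
Q ↔ S = i ↔ i = 1  [1 − |½−½|]
((R ∧ Q) ∨ ¬R) → (Q ↔ S) = i → 1 = 1
In K3: R ∧ Q = 1 ∧ i = i
¬R = ¬1 = 0
(R ∧ Q) ∨ ¬R = i ∨ 0 = i
Q ↔ S = i ↔ i = i
((R ∧ Q) ∨ ¬R) → (Q ↔ S) = i → i = i  [¬i ∨ i]
They differ because Ł3 and K3 treat i differently under implication.

1; i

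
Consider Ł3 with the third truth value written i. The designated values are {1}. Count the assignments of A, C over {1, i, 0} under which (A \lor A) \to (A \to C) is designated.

7

Of the 9 assignments, 7 give a value in {1}.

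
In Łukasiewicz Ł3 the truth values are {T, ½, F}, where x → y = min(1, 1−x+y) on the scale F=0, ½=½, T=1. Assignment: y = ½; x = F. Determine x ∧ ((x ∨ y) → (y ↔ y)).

x ∨ y = F ∨ ½ = ½
y ↔ y = ½ ↔ ½ = T  [1 − |½−½|]
(x ∨ y) → (y ↔ y) = ½ → T = T
x ∧ ((x ∨ y) → (y ↔ y)) = F ∧ T = F

F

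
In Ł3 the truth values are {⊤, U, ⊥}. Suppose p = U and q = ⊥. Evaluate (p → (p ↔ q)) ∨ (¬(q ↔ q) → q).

⊤

p ↔ q = U ↔ ⊥ = U  [1 − |½−0|]
p → (p ↔ q) = U → U = ⊤
q ↔ q = ⊥ ↔ ⊥ = ⊤
¬(q ↔ q) = ¬⊤ = ⊥
¬(q ↔ q) → q = ⊥ → ⊥ = ⊤
(p → (p ↔ q)) ∨ (¬(q ↔ q) → q) = ⊤ ∨ ⊤ = ⊤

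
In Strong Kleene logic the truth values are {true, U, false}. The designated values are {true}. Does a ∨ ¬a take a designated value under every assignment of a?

Countermodel: a=U gives U, which is not designated.

No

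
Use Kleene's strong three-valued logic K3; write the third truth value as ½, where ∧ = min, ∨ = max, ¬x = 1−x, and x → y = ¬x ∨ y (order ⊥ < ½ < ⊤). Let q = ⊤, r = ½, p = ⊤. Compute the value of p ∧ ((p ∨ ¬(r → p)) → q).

⊤

r → p = ½ → ⊤ = ⊤  [¬½ ∨ ⊤]
¬(r → p) = ¬⊤ = ⊥
p ∨ ¬(r → p) = ⊤ ∨ ⊥ = ⊤
(p ∨ ¬(r → p)) → q = ⊤ → ⊤ = ⊤
p ∧ ((p ∨ ¬(r → p)) → q) = ⊤ ∧ ⊤ = ⊤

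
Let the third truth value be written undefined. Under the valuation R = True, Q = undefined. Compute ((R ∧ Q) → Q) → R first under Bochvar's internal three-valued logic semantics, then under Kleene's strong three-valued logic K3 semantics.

undefined; True

In Bochvar's internal three-valued logic: R ∧ Q = True ∧ undefined = undefined
(R ∧ Q) → Q = undefined → undefined = undefined
((R ∧ Q) → Q) → R = undefined → True = undefined
In Kleene's strong three-valued logic K3: R ∧ Q = True ∧ undefined = undefined
(R ∧ Q) → Q = undefined → undefined = undefined
((R ∧ Q) → Q) → R = undefined → True = True
They differ because Bochvar's internal three-valued logic and Kleene's strong three-valued logic K3 treat undefined differently under the binary connectives.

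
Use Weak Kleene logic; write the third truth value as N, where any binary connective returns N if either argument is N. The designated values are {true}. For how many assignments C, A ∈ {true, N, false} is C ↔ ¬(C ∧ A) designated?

Designated under: (C=true, A=false).

1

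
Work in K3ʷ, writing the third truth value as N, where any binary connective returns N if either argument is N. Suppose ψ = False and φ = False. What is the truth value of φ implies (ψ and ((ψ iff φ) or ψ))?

ψ iff φ = False iff False = True
(ψ iff φ) or ψ = True or False = True
ψ and ((ψ iff φ) or ψ) = False and True = False
φ implies (ψ and ((ψ iff φ) or ψ)) = False implies False = True

True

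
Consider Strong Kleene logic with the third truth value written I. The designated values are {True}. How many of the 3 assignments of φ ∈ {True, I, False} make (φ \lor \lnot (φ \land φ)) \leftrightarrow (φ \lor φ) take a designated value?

φ=True: True ✓
φ=I: I ·
φ=False: False ·

1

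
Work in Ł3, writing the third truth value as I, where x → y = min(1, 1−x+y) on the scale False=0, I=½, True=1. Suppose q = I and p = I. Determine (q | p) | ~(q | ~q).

q | p = I | I = I
~q = ~I = I
q | ~q = I | I = I
~(q | ~q) = ~I = I
(q | p) | ~(q | ~q) = I | I = I

I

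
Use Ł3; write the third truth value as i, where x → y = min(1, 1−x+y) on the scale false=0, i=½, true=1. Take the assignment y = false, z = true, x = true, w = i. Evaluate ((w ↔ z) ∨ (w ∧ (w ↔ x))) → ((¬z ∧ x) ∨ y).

w ↔ z = i ↔ true = i  [1 − |½−1|]
w ↔ x = i ↔ true = i
w ∧ (w ↔ x) = i ∧ i = i
(w ↔ z) ∨ (w ∧ (w ↔ x)) = i ∨ i = i
¬z = ¬true = false
¬z ∧ x = false ∧ true = false
(¬z ∧ x) ∨ y = false ∨ false = false
((w ↔ z) ∨ (w ∧ (w ↔ x))) → ((¬z ∧ x) ∨ y) = i → false = i

i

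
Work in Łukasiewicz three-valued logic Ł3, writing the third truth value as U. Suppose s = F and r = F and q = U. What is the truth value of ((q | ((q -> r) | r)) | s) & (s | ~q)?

q -> r = U -> F = U  [min(1, 1−½+0)]
(q -> r) | r = U | F = U
q | ((q -> r) | r) = U | U = U
(q | ((q -> r) | r)) | s = U | F = U
~q = ~U = U
s | ~q = F | U = U
((q | ((q -> r) | r)) | s) & (s | ~q) = U & U = U

U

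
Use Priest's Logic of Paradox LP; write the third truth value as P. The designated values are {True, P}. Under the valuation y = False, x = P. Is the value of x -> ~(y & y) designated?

y & y = False & False = False
~(y & y) = ~False = True
x -> ~(y & y) = P -> True = True
True ∈ {True, P}.

Yes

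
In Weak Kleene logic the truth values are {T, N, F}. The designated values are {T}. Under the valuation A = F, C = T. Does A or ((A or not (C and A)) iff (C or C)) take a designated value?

C and A = T and F = F
not (C and A) = not F = T
A or not (C and A) = F or T = T
C or C = T or T = T
(A or not (C and A)) iff (C or C) = T iff T = T
A or ((A or not (C and A)) iff (C or C)) = F or T = T
T ∈ {T}.

Yes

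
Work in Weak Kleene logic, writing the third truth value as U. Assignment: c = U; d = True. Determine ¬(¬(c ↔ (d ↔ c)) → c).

U

d ↔ c = True ↔ U = U
c ↔ (d ↔ c) = U ↔ U = U
¬(c ↔ (d ↔ c)) = ¬U = U
¬(c ↔ (d ↔ c)) → c = U → U = U  [any arg is the third value ⇒ result is the third value]
¬(¬(c ↔ (d ↔ c)) → c) = ¬U = U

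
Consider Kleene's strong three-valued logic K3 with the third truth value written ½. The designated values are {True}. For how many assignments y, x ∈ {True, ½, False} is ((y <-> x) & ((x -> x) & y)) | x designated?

3

Designated under: (y=True, x=True); (y=½, x=True); (y=False, x=True).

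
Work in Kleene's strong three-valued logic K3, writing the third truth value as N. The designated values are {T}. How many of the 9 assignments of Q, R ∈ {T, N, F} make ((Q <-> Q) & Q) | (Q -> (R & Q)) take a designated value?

6

Of the 9 assignments, 6 give a value in {T}.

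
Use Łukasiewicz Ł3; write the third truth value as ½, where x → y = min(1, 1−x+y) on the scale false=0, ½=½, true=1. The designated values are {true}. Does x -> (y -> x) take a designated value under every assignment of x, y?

Every assignment of x, y over {true, ½, false} gives a value in {true}.
In particular, with x=½, y=½: x -> (y -> x) = true.

Yes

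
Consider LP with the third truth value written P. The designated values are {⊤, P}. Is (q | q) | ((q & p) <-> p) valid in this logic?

Countermodel: q=⊥, p=⊤ gives ⊥, which is not designated.

No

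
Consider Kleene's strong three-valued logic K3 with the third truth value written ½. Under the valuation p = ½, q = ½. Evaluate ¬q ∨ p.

½

¬q = ¬½ = ½
¬q ∨ p = ½ ∨ ½ = ½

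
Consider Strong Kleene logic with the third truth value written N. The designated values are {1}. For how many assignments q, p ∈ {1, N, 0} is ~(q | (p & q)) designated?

Designated under: (q=0, p=1); (q=0, p=N); (q=0, p=0).

3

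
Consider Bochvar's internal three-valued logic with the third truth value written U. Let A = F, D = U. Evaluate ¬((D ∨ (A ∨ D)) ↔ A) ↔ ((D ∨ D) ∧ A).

A ∨ D = F ∨ U = U
D ∨ (A ∨ D) = U ∨ U = U
(D ∨ (A ∨ D)) ↔ A = U ↔ F = U
¬((D ∨ (A ∨ D)) ↔ A) = ¬U = U
D ∨ D = U ∨ U = U
(D ∨ D) ∧ A = U ∧ F = U
¬((D ∨ (A ∨ D)) ↔ A) ↔ ((D ∨ D) ∧ A) = U ↔ U = U

U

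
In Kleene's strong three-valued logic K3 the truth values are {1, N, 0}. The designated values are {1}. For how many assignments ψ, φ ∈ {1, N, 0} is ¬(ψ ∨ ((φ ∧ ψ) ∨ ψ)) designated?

3

Designated under: (ψ=0, φ=1); (ψ=0, φ=N); (ψ=0, φ=0).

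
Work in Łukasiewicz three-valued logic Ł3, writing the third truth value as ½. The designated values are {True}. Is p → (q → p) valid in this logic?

Every assignment of p, q over {True, ½, False} gives a value in {True}.
In particular, with p=½, q=½: p → (q → p) = True.

Yes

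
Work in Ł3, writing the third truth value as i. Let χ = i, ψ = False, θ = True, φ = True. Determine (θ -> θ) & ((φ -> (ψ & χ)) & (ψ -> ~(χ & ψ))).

θ -> θ = True -> True = True
ψ & χ = False & i = False
φ -> (ψ & χ) = True -> False = False
χ & ψ = i & False = False
~(χ & ψ) = ~False = True
ψ -> ~(χ & ψ) = False -> True = True
(φ -> (ψ & χ)) & (ψ -> ~(χ & ψ)) = False & True = False
(θ -> θ) & ((φ -> (ψ & χ)) & (ψ -> ~(χ & ψ))) = True & False = False

False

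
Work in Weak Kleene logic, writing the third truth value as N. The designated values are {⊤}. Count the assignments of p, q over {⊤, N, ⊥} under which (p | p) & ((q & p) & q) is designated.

1

Designated under: (p=⊤, q=⊤).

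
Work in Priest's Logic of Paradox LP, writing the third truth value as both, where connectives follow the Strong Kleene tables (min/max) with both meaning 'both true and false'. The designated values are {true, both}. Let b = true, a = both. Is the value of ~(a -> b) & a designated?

a -> b = both -> true = true
~(a -> b) = ~true = false
~(a -> b) & a = false & both = false
false ∉ {true, both}.

No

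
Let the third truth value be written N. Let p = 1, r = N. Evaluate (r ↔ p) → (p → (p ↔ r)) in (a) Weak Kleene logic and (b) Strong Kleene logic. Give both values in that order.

In Weak Kleene logic: r ↔ p = N ↔ 1 = N
p ↔ r = 1 ↔ N = N
p → (p ↔ r) = 1 → N = N  [any arg is the third value ⇒ result is the third value]
(r ↔ p) → (p → (p ↔ r)) = N → N = N
In Strong Kleene logic: r ↔ p = N ↔ 1 = N
p ↔ r = 1 ↔ N = N
p → (p ↔ r) = 1 → N = N  [¬1 ∨ N]
(r ↔ p) → (p → (p ↔ r)) = N → N = N

N; N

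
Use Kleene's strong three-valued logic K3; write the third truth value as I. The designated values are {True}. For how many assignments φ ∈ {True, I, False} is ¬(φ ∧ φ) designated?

φ=True: False ·
φ=I: I ·
φ=False: True ✓

1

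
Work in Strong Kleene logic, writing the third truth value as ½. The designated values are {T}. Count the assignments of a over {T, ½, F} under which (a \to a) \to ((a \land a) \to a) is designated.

a=T: T ✓
a=½: ½ ·
a=F: T ✓

2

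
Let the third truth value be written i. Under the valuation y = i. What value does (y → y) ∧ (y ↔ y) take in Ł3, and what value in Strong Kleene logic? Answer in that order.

In Ł3: y → y = i → i = true  [min(1, 1−½+½)]
y ↔ y = i ↔ i = true
(y → y) ∧ (y ↔ y) = true ∧ true = true
In Strong Kleene logic: y → y = i → i = i  [¬i ∨ i]
y ↔ y = i ↔ i = i
(y → y) ∧ (y ↔ y) = i ∧ i = i
They differ because Ł3 and Strong Kleene logic treat i differently under implication.

true; i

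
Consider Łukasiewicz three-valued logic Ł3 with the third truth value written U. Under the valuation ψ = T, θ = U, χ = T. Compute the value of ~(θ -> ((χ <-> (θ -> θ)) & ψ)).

F

θ -> θ = U -> U = T  [min(1, 1−½+½)]
χ <-> (θ -> θ) = T <-> T = T
(χ <-> (θ -> θ)) & ψ = T & T = T
θ -> ((χ <-> (θ -> θ)) & ψ) = U -> T = T
~(θ -> ((χ <-> (θ -> θ)) & ψ)) = ~T = F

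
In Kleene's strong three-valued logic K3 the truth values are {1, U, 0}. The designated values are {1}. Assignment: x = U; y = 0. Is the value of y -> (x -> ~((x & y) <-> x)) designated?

Yes

x & y = U & 0 = 0
(x & y) <-> x = 0 <-> U = U
~((x & y) <-> x) = ~U = U
x -> ~((x & y) <-> x) = U -> U = U
y -> (x -> ~((x & y) <-> x)) = 0 -> U = 1
1 ∈ {1}.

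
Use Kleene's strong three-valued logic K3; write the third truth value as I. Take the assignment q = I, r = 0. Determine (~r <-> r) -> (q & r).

1

~r = ~0 = 1
~r <-> r = 1 <-> 0 = 0
q & r = I & 0 = 0
(~r <-> r) -> (q & r) = 0 -> 0 = 1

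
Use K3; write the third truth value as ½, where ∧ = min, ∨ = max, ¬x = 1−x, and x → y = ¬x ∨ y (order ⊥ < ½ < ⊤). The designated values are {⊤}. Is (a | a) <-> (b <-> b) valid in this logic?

No

Countermodel: a=⊤, b=½ gives ½, which is not designated.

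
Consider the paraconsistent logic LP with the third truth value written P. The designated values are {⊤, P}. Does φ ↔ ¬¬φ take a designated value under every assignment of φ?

Yes

Every assignment of φ over {⊤, P, ⊥} gives a value in {⊤, P}.
In particular, with φ=P: φ ↔ ¬¬φ = P.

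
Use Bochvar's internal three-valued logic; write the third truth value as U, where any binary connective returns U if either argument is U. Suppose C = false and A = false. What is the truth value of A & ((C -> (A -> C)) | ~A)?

false

A -> C = false -> false = true
C -> (A -> C) = false -> true = true
~A = ~false = true
(C -> (A -> C)) | ~A = true | true = true
A & ((C -> (A -> C)) | ~A) = false & true = false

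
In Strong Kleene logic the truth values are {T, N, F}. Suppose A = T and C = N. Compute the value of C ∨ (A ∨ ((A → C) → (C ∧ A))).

A → C = T → N = N  [¬T ∨ N]
C ∧ A = N ∧ T = N
(A → C) → (C ∧ A) = N → N = N
A ∨ ((A → C) → (C ∧ A)) = T ∨ N = T
C ∨ (A ∨ ((A → C) → (C ∧ A))) = N ∨ T = T

T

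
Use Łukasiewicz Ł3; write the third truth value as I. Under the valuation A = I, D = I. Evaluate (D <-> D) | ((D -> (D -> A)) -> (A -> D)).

True

D <-> D = I <-> I = True  [1 − |½−½|]
D -> A = I -> I = True
D -> (D -> A) = I -> True = True
A -> D = I -> I = True
(D -> (D -> A)) -> (A -> D) = True -> True = True
(D <-> D) | ((D -> (D -> A)) -> (A -> D)) = True | True = True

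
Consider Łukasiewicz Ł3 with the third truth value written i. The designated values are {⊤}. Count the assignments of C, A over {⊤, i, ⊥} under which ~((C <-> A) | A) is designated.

Designated under: (C=⊤, A=⊥).

1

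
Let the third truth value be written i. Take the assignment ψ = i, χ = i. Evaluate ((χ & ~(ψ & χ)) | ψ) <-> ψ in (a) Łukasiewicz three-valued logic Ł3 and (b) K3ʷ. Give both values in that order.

In Łukasiewicz three-valued logic Ł3: ψ & χ = i & i = i
~(ψ & χ) = ~i = i
χ & ~(ψ & χ) = i & i = i
(χ & ~(ψ & χ)) | ψ = i | i = i
((χ & ~(ψ & χ)) | ψ) <-> ψ = i <-> i = ⊤  [1 − |½−½|]
In K3ʷ: ψ & χ = i & i = i
~(ψ & χ) = ~i = i
χ & ~(ψ & χ) = i & i = i
(χ & ~(ψ & χ)) | ψ = i | i = i
((χ & ~(ψ & χ)) | ψ) <-> ψ = i <-> i = i
They differ because Łukasiewicz three-valued logic Ł3 and K3ʷ treat i differently under the binary connectives.

⊤; i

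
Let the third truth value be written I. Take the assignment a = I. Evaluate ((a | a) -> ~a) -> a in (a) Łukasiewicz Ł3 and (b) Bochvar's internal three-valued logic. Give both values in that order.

In Łukasiewicz Ł3: a | a = I | I = I
~a = ~I = I
(a | a) -> ~a = I -> I = T  [min(1, 1−½+½)]
((a | a) -> ~a) -> a = T -> I = I
In Bochvar's internal three-valued logic: a | a = I | I = I
~a = ~I = I
(a | a) -> ~a = I -> I = I
((a | a) -> ~a) -> a = I -> I = I

I; I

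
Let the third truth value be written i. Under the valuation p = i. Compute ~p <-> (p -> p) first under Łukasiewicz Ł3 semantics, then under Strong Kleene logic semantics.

In Łukasiewicz Ł3: ~p = ~i = i
p -> p = i -> i = 1
~p <-> (p -> p) = i <-> 1 = i
In Strong Kleene logic: ~p = ~i = i
p -> p = i -> i = i  [~i | i]
~p <-> (p -> p) = i <-> i = i

i; i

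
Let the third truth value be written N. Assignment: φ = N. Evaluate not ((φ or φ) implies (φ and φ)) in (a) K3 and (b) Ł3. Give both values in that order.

In K3: φ or φ = N or N = N
φ and φ = N and N = N
(φ or φ) implies (φ and φ) = N implies N = N  [not N or N]
not ((φ or φ) implies (φ and φ)) = not N = N
In Ł3: φ or φ = N or N = N
φ and φ = N and N = N
(φ or φ) implies (φ and φ) = N implies N = 1  [min(1, 1−½+½)]
not ((φ or φ) implies (φ and φ)) = not 1 = 0
They differ because K3 and Ł3 treat N differently under implication.

N; 0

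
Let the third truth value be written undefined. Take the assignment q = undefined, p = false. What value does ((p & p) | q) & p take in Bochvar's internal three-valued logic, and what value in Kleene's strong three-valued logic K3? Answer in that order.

In Bochvar's internal three-valued logic: p & p = false & false = false
(p & p) | q = false | undefined = undefined
((p & p) | q) & p = undefined & false = undefined
In Kleene's strong three-valued logic K3: p & p = false & false = false
(p & p) | q = false | undefined = undefined
((p & p) | q) & p = undefined & false = false
They differ because Bochvar's internal three-valued logic and Kleene's strong three-valued logic K3 treat undefined differently under the binary connectives.

undefined; false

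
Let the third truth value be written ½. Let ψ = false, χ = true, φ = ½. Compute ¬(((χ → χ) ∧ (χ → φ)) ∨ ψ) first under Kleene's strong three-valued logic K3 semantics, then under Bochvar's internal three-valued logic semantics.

½; ½

In Kleene's strong three-valued logic K3: χ → χ = true → true = true
χ → φ = true → ½ = ½  [¬true ∨ ½]
(χ → χ) ∧ (χ → φ) = true ∧ ½ = ½
((χ → χ) ∧ (χ → φ)) ∨ ψ = ½ ∨ false = ½
¬(((χ → χ) ∧ (χ → φ)) ∨ ψ) = ¬½ = ½
In Bochvar's internal three-valued logic: χ → χ = true → true = true
χ → φ = true → ½ = ½  [any arg is the third value ⇒ result is the third value]
(χ → χ) ∧ (χ → φ) = true ∧ ½ = ½
((χ → χ) ∧ (χ → φ)) ∨ ψ = ½ ∨ false = ½
¬(((χ → χ) ∧ (χ → φ)) ∨ ψ) = ¬½ = ½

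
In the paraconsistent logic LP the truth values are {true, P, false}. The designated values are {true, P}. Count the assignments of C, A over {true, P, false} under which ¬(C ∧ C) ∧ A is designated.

4

Designated under: (C=P, A=true); (C=P, A=P); (C=false, A=true); (C=false, A=P).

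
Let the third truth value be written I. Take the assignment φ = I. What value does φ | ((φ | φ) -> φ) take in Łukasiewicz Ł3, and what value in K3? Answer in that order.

1; I

In Łukasiewicz Ł3: φ | φ = I | I = I
(φ | φ) -> φ = I -> I = 1
φ | ((φ | φ) -> φ) = I | 1 = 1
In K3: φ | φ = I | I = I
(φ | φ) -> φ = I -> I = I  [~I | I]
φ | ((φ | φ) -> φ) = I | I = I
They differ because Łukasiewicz Ł3 and K3 treat I differently under implication.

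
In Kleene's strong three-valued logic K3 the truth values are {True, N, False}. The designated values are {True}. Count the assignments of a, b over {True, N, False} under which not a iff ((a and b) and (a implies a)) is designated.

1

Designated under: (a=True, b=False).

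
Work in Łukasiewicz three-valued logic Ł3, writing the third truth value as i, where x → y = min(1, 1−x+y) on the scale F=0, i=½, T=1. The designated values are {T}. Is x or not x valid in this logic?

No

Countermodel: x=i gives i, which is not designated.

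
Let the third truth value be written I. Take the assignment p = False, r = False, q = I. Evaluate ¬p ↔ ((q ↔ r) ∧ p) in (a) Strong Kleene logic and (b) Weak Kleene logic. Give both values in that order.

In Strong Kleene logic: ¬p = ¬False = True
q ↔ r = I ↔ False = I
(q ↔ r) ∧ p = I ∧ False = False
¬p ↔ ((q ↔ r) ∧ p) = True ↔ False = False
In Weak Kleene logic: ¬p = ¬False = True
q ↔ r = I ↔ False = I
(q ↔ r) ∧ p = I ∧ False = I
¬p ↔ ((q ↔ r) ∧ p) = True ↔ I = I
They differ because Strong Kleene logic and Weak Kleene logic treat I differently under the binary connectives.

False; I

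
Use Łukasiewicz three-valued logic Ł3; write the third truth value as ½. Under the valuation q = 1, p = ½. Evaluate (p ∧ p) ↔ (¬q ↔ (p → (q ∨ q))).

p ∧ p = ½ ∧ ½ = ½
¬q = ¬1 = 0
q ∨ q = 1 ∨ 1 = 1
p → (q ∨ q) = ½ → 1 = 1  [min(1, 1−½+1)]
¬q ↔ (p → (q ∨ q)) = 0 ↔ 1 = 0
(p ∧ p) ↔ (¬q ↔ (p → (q ∨ q))) = ½ ↔ 0 = ½

½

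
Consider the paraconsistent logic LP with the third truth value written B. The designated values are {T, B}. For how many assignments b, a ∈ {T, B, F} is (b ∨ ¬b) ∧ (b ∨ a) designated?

8

Of the 9 assignments, 8 give a value in {T, B}.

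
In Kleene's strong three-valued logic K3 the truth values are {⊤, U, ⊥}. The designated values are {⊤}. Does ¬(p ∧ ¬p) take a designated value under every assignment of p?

Countermodel: p=U gives U, which is not designated.

No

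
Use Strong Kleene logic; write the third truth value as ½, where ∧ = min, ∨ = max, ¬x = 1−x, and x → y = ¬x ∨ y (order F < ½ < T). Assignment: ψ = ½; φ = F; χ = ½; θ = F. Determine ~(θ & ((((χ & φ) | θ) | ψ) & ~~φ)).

T

χ & φ = ½ & F = F
(χ & φ) | θ = F | F = F
((χ & φ) | θ) | ψ = F | ½ = ½
~φ = ~F = T
~~φ = ~T = F
(((χ & φ) | θ) | ψ) & ~~φ = ½ & F = F
θ & ((((χ & φ) | θ) | ψ) & ~~φ) = F & F = F
~(θ & ((((χ & φ) | θ) | ψ) & ~~φ)) = ~F = T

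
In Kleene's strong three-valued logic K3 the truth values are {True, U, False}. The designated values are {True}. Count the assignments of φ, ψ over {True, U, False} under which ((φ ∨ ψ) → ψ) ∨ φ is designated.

Of the 9 assignments, 6 give a value in {True}.

6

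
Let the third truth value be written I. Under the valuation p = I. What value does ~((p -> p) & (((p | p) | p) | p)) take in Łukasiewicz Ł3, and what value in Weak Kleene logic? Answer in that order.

I; I

In Łukasiewicz Ł3: p -> p = I -> I = 1  [min(1, 1−½+½)]
p | p = I | I = I
(p | p) | p = I | I = I
((p | p) | p) | p = I | I = I
(p -> p) & (((p | p) | p) | p) = 1 & I = I
~((p -> p) & (((p | p) | p) | p)) = ~I = I
In Weak Kleene logic: p -> p = I -> I = I  [any arg is the third value ⇒ result is the third value]
p | p = I | I = I
(p | p) | p = I | I = I
((p | p) | p) | p = I | I = I
(p -> p) & (((p | p) | p) | p) = I & I = I
~((p -> p) & (((p | p) | p) | p)) = ~I = I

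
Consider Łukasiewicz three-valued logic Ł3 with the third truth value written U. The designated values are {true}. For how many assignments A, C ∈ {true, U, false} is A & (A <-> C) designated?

Designated under: (A=true, C=true).

1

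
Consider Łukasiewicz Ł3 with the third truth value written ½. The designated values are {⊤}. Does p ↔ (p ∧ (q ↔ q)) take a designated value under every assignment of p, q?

Every assignment of p, q over {⊤, ½, ⊥} gives a value in {⊤}.
In particular, with p=½, q=½: p ↔ (p ∧ (q ↔ q)) = ⊤.

Yes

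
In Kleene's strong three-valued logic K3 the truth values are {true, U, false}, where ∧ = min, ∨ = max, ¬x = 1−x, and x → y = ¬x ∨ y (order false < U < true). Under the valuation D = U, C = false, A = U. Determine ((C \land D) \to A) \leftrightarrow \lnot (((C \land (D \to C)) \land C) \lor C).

true

C \land D = false \land U = false
(C \land D) \to A = false \to U = true
D \to C = U \to false = U
C \land (D \to C) = false \land U = false
(C \land (D \to C)) \land C = false \land false = false
((C \land (D \to C)) \land C) \lor C = false \lor false = false
\lnot (((C \land (D \to C)) \land C) \lor C) = \lnot false = true
((C \land D) \to A) \leftrightarrow \lnot (((C \land (D \to C)) \land C) \lor C) = true \leftrightarrow true = true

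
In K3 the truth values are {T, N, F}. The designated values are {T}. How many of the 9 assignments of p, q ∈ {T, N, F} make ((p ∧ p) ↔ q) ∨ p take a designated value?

4

Designated under: (p=T, q=T); (p=T, q=N); (p=T, q=F); (p=F, q=F).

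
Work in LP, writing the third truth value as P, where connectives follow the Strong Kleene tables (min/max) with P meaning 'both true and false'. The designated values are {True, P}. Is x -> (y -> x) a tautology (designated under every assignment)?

Every assignment of x, y over {True, P, False} gives a value in {True, P}.
In particular, with x=P, y=P: x -> (y -> x) = P.

Yes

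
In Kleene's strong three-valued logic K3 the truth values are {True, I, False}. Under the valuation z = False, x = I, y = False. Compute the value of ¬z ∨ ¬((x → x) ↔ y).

True

¬z = ¬False = True
x → x = I → I = I  [¬I ∨ I]
(x → x) ↔ y = I ↔ False = I
¬((x → x) ↔ y) = ¬I = I
¬z ∨ ¬((x → x) ↔ y) = True ∨ I = True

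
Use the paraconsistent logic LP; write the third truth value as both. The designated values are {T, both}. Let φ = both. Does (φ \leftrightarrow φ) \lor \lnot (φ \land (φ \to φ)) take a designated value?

φ \leftrightarrow φ = both \leftrightarrow both = both
φ \to φ = both \to both = both  [\lnot both \lor both]
φ \land (φ \to φ) = both \land both = both
\lnot (φ \land (φ \to φ)) = \lnot both = both
(φ \leftrightarrow φ) \lor \lnot (φ \land (φ \to φ)) = both \lor both = both
both ∈ {T, both}.

Yes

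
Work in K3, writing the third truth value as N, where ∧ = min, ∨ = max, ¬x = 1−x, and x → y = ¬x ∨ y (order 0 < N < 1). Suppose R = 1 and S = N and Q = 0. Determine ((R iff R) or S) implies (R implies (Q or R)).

1

R iff R = 1 iff 1 = 1
(R iff R) or S = 1 or N = 1
Q or R = 0 or 1 = 1
R implies (Q or R) = 1 implies 1 = 1
((R iff R) or S) implies (R implies (Q or R)) = 1 implies 1 = 1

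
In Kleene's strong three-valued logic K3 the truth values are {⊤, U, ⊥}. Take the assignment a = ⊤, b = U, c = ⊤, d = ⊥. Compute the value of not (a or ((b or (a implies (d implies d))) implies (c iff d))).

d implies d = ⊥ implies ⊥ = ⊤
a implies (d implies d) = ⊤ implies ⊤ = ⊤
b or (a implies (d implies d)) = U or ⊤ = ⊤
c iff d = ⊤ iff ⊥ = ⊥
(b or (a implies (d implies d))) implies (c iff d) = ⊤ implies ⊥ = ⊥
a or ((b or (a implies (d implies d))) implies (c iff d)) = ⊤ or ⊥ = ⊤
not (a or ((b or (a implies (d implies d))) implies (c iff d))) = not ⊤ = ⊥

⊥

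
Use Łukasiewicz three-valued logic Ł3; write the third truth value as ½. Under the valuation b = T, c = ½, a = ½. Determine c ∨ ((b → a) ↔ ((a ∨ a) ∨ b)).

b → a = T → ½ = ½  [min(1, 1−1+½)]
a ∨ a = ½ ∨ ½ = ½
(a ∨ a) ∨ b = ½ ∨ T = T
(b → a) ↔ ((a ∨ a) ∨ b) = ½ ↔ T = ½
c ∨ ((b → a) ↔ ((a ∨ a) ∨ b)) = ½ ∨ ½ = ½

½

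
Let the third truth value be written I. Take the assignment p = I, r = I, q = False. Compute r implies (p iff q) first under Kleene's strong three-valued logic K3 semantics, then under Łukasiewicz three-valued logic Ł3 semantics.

In Kleene's strong three-valued logic K3: p iff q = I iff False = I
r implies (p iff q) = I implies I = I  [not I or I]
In Łukasiewicz three-valued logic Ł3: p iff q = I iff False = I  [1 − |½−0|]
r implies (p iff q) = I implies I = True
They differ because Kleene's strong three-valued logic K3 and Łukasiewicz three-valued logic Ł3 treat I differently under implication.

I; True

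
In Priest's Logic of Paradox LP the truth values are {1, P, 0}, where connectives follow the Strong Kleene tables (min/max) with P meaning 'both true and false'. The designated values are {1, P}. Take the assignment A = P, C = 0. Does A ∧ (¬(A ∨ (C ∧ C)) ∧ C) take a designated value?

No

C ∧ C = 0 ∧ 0 = 0
A ∨ (C ∧ C) = P ∨ 0 = P
¬(A ∨ (C ∧ C)) = ¬P = P
¬(A ∨ (C ∧ C)) ∧ C = P ∧ 0 = 0
A ∧ (¬(A ∨ (C ∧ C)) ∧ C) = P ∧ 0 = 0
0 ∉ {1, P}.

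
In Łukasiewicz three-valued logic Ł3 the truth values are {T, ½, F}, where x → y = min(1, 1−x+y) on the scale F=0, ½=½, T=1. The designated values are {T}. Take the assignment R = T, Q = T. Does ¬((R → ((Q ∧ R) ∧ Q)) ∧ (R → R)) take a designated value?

No

Q ∧ R = T ∧ T = T
(Q ∧ R) ∧ Q = T ∧ T = T
R → ((Q ∧ R) ∧ Q) = T → T = T
R → R = T → T = T
(R → ((Q ∧ R) ∧ Q)) ∧ (R → R) = T ∧ T = T
¬((R → ((Q ∧ R) ∧ Q)) ∧ (R → R)) = ¬T = F
F ∉ {T}.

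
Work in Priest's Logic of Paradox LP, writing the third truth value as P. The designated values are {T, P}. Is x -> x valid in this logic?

Every assignment of x over {T, P, F} gives a value in {T, P}.
In particular, with x=P: x -> x = P.

Yes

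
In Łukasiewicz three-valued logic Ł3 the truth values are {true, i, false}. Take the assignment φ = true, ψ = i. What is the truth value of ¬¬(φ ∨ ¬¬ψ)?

true

¬ψ = ¬i = i
¬¬ψ = ¬i = i
φ ∨ ¬¬ψ = true ∨ i = true
¬(φ ∨ ¬¬ψ) = ¬true = false
¬¬(φ ∨ ¬¬ψ) = ¬false = true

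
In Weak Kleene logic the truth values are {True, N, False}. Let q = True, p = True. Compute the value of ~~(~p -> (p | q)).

~p = ~True = False
p | q = True | True = True
~p -> (p | q) = False -> True = True
~(~p -> (p | q)) = ~True = False
~~(~p -> (p | q)) = ~False = True

True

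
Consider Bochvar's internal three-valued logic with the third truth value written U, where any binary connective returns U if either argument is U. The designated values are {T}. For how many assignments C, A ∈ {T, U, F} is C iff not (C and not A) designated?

1

Designated under: (C=T, A=T).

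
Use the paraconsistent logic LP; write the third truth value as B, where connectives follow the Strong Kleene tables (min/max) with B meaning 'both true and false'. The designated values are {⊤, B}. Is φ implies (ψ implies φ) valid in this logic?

Every assignment of φ, ψ over {⊤, B, ⊥} gives a value in {⊤, B}.
In particular, with φ=B, ψ=B: φ implies (ψ implies φ) = B.

Yes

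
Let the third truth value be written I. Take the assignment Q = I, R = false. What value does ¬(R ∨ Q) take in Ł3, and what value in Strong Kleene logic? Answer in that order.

In Ł3: R ∨ Q = false ∨ I = I
¬(R ∨ Q) = ¬I = I
In Strong Kleene logic: R ∨ Q = false ∨ I = I
¬(R ∨ Q) = ¬I = I

I; I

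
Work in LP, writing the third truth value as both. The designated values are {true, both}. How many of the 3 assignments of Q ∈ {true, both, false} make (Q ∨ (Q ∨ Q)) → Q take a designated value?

Q=true: true ✓
Q=both: both ✓
Q=false: true ✓

3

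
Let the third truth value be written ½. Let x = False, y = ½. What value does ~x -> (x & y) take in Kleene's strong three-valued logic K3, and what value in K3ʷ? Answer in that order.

In Kleene's strong three-valued logic K3: ~x = ~False = True
x & y = False & ½ = False
~x -> (x & y) = True -> False = False
In K3ʷ: ~x = ~False = True
x & y = False & ½ = ½
~x -> (x & y) = True -> ½ = ½  [any arg is the third value ⇒ result is the third value]
They differ because Kleene's strong three-valued logic K3 and K3ʷ treat ½ differently under the binary connectives.

False; ½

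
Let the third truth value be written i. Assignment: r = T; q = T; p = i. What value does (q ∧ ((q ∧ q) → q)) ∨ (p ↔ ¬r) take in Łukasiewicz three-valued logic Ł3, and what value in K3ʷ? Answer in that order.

T; i

In Łukasiewicz three-valued logic Ł3: q ∧ q = T ∧ T = T
(q ∧ q) → q = T → T = T
q ∧ ((q ∧ q) → q) = T ∧ T = T
¬r = ¬T = F
p ↔ ¬r = i ↔ F = i
(q ∧ ((q ∧ q) → q)) ∨ (p ↔ ¬r) = T ∨ i = T
In K3ʷ: q ∧ q = T ∧ T = T
(q ∧ q) → q = T → T = T
q ∧ ((q ∧ q) → q) = T ∧ T = T
¬r = ¬T = F
p ↔ ¬r = i ↔ F = i
(q ∧ ((q ∧ q) → q)) ∨ (p ↔ ¬r) = T ∨ i = i
They differ because Łukasiewicz three-valued logic Ł3 and K3ʷ treat i differently under the binary connectives.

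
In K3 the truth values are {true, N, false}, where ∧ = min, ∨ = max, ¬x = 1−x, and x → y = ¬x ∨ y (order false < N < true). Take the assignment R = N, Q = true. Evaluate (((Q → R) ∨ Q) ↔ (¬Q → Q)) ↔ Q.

true

Q → R = true → N = N  [¬true ∨ N]
(Q → R) ∨ Q = N ∨ true = true
¬Q = ¬true = false
¬Q → Q = false → true = true
((Q → R) ∨ Q) ↔ (¬Q → Q) = true ↔ true = true
(((Q → R) ∨ Q) ↔ (¬Q → Q)) ↔ Q = true ↔ true = true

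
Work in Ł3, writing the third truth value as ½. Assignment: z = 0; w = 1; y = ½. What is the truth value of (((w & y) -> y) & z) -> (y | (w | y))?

1

w & y = 1 & ½ = ½
(w & y) -> y = ½ -> ½ = 1  [min(1, 1−½+½)]
((w & y) -> y) & z = 1 & 0 = 0
w | y = 1 | ½ = 1
y | (w | y) = ½ | 1 = 1
(((w & y) -> y) & z) -> (y | (w | y)) = 0 -> 1 = 1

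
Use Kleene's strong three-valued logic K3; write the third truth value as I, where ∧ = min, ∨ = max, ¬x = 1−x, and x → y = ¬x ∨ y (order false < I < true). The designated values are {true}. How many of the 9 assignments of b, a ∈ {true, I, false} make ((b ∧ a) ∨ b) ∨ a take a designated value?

5

Of the 9 assignments, 5 give a value in {true}.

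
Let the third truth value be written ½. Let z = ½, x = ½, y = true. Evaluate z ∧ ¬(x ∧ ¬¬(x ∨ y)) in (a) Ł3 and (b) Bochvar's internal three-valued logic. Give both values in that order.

In Ł3: x ∨ y = ½ ∨ true = true
¬(x ∨ y) = ¬true = false
¬¬(x ∨ y) = ¬false = true
x ∧ ¬¬(x ∨ y) = ½ ∧ true = ½
¬(x ∧ ¬¬(x ∨ y)) = ¬½ = ½
z ∧ ¬(x ∧ ¬¬(x ∨ y)) = ½ ∧ ½ = ½
In Bochvar's internal three-valued logic: x ∨ y = ½ ∨ true = ½
¬(x ∨ y) = ¬½ = ½
¬¬(x ∨ y) = ¬½ = ½
x ∧ ¬¬(x ∨ y) = ½ ∧ ½ = ½
¬(x ∧ ¬¬(x ∨ y)) = ¬½ = ½
z ∧ ¬(x ∧ ¬¬(x ∨ y)) = ½ ∧ ½ = ½

½; ½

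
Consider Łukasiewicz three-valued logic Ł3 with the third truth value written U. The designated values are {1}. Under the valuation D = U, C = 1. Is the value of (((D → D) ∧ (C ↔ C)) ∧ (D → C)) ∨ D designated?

D → D = U → U = 1  [min(1, 1−½+½)]
C ↔ C = 1 ↔ 1 = 1
(D → D) ∧ (C ↔ C) = 1 ∧ 1 = 1
D → C = U → 1 = 1
((D → D) ∧ (C ↔ C)) ∧ (D → C) = 1 ∧ 1 = 1
(((D → D) ∧ (C ↔ C)) ∧ (D → C)) ∨ D = 1 ∨ U = 1
1 ∈ {1}.

Yes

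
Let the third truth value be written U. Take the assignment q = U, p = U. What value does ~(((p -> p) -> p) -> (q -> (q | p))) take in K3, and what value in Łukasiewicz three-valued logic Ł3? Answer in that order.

In K3: p -> p = U -> U = U  [~U | U]
(p -> p) -> p = U -> U = U
q | p = U | U = U
q -> (q | p) = U -> U = U
((p -> p) -> p) -> (q -> (q | p)) = U -> U = U
~(((p -> p) -> p) -> (q -> (q | p))) = ~U = U
In Łukasiewicz three-valued logic Ł3: p -> p = U -> U = T  [min(1, 1−½+½)]
(p -> p) -> p = T -> U = U
q | p = U | U = U
q -> (q | p) = U -> U = T
((p -> p) -> p) -> (q -> (q | p)) = U -> T = T
~(((p -> p) -> p) -> (q -> (q | p))) = ~T = F
They differ because K3 and Łukasiewicz three-valued logic Ł3 treat U differently under implication.

U; F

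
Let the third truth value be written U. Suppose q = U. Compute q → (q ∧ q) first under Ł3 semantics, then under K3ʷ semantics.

In Ł3: q ∧ q = U ∧ U = U
q → (q ∧ q) = U → U = 1  [min(1, 1−½+½)]
In K3ʷ: q ∧ q = U ∧ U = U
q → (q ∧ q) = U → U = U  [any arg is the third value ⇒ result is the third value]
They differ because Ł3 and K3ʷ treat U differently under the binary connectives.

1; U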